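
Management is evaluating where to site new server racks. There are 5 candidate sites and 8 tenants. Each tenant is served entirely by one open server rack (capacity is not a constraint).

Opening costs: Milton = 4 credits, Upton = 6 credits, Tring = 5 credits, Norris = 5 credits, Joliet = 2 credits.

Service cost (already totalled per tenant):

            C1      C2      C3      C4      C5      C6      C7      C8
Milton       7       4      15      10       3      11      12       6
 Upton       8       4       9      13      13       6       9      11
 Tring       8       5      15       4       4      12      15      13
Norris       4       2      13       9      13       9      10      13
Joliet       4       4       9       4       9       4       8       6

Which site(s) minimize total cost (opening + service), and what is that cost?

Open Milton and Joliet; minimum total cost 48.

For any fixed open set, each tenant goes to its cheapest open site; total = fixed + service.
{Milton, Joliet}: C1→Joliet 4, C2→Milton 4, C3→Joliet 9, C4→Joliet 4, C5→Milton 3, C6→Joliet 4, C7→Joliet 8, C8→Milton 6. Service 42; fixed 6; total 48.
{Tring, Joliet}: service 43 + fixed 7 = 50
{Joliet}: C1→Joliet 4, C2→Joliet 4, C3→Joliet 9, C4→Joliet 4, C5→Joliet 9, C6→Joliet 4, C7→Joliet 8, C8→Joliet 6. Service 48; fixed 2; total 50.
{Milton, Upton, Tring, Norris, Joliet}: service 40 + fixed 22 = 62
No other subset beats 48.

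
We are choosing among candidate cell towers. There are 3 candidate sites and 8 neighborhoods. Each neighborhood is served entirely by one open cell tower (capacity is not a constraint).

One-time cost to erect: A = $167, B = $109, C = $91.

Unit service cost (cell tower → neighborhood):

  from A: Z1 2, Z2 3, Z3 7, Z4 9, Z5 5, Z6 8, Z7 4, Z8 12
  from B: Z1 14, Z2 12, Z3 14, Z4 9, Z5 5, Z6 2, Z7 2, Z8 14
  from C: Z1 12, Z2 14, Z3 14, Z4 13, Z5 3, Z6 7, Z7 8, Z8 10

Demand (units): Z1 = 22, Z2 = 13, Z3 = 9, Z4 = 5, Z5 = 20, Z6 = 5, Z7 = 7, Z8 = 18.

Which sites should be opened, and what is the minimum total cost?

Open A only; minimum total cost 742.

For any fixed open set, each neighborhood goes to its cheapest open site; total = fixed + service.
{A}: Z1→A 2·22=44, Z2→A 3·13=39, Z3→A 7·9=63, Z4→A 9·5=45, Z5→A 5·20=100, Z6→A 8·5=40, Z7→A 4·7=28, Z8→A 12·18=216. Service 575; fixed 167; total 742.
{A, C}: service 494 + fixed 258 = 752
{A, B}: service 531 + fixed 276 = 807
{A, B, C}: Z1→A 2·22=44, Z2→A 3·13=39, Z3→A 7·9=63, Z4→A 9·5=45, Z5→C 3·20=60, Z6→B 2·5=10, Z7→B 2·7=14, Z8→C 10·18=180. Service 455; fixed 367; total 822.
No other subset beats 742.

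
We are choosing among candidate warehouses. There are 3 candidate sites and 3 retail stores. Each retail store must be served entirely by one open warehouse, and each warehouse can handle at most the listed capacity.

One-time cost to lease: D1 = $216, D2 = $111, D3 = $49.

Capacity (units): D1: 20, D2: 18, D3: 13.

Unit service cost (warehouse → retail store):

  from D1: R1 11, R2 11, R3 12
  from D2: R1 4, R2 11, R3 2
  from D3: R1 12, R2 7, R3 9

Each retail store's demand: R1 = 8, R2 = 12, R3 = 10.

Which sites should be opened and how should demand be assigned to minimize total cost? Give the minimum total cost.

Open {D2, D3}: R1→D2 4·8=32, R2→D3 7·12=84, R3→D2 2·10=20.
Loads: D2 carries 18/18, D3 carries 12/13. Service 136; fixed 160; total 296.
Next best feasible plan costs 511.

Minimum total cost: 296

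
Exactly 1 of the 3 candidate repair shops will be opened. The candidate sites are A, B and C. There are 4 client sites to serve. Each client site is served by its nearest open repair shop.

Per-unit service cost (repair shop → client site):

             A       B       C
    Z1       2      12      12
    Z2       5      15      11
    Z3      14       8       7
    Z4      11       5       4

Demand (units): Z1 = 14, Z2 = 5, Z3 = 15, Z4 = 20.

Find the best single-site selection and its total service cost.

Choose C only; total service cost 408.

With exactly 1 open, each client site uses its cheapest among the chosen.
{C}: Z1→C 12·14=168, Z2→C 11·5=55, Z3→C 7·15=105, Z4→C 4·20=80. Service cost 408.
{B}: service cost 463
{A}: service cost 483
Among all 3 size-1 choices, {C} is lowest.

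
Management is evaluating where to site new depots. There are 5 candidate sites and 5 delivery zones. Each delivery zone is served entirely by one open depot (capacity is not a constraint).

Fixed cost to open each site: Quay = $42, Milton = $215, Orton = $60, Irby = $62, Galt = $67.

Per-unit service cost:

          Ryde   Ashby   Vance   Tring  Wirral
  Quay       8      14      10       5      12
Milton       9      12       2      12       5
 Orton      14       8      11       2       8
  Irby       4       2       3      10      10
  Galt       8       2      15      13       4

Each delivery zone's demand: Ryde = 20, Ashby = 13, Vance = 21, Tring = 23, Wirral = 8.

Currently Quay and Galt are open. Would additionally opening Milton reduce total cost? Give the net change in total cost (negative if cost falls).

Current service cost with {Quay, Galt}: 543.
Adding Milton: each delivery zone re-picks its cheapest; new service cost 375, saving 168.
Extra fixed cost: 215. Net change = 215 − 168 = 47.
(Totals: 652 → 699.)

No — net change +47 (cost rises by 47).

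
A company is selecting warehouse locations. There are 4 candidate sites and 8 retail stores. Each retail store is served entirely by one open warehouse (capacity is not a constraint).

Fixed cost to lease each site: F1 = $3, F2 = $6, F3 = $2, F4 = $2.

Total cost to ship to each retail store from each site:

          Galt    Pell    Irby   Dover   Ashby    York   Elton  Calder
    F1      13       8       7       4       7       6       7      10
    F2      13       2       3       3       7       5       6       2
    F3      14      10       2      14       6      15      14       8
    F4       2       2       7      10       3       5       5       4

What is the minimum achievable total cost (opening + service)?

For any fixed open set, each retail store goes to its cheapest open site; total = fixed + service.
{F2, F4}: Galt→F4 2, Pell→F2 2, Irby→F2 3, Dover→F2 3, Ashby→F4 3, York→F2 5, Elton→F4 5, Calder→F2 2. Service 25; fixed 8; total 33.
{F1, F3, F4}: Galt→F4 2, Pell→F4 2, Irby→F3 2, Dover→F1 4, Ashby→F4 3, York→F4 5, Elton→F4 5, Calder→F4 4. Service 27; fixed 7; total 34.
{F2, F3, F4}: service 24 + fixed 10 = 34
{F1, F2, F3, F4}: service 24 + fixed 13 = 37
(All 15 nonempty subsets were checked; F2 and F4 is lowest.)

Minimum total cost: 33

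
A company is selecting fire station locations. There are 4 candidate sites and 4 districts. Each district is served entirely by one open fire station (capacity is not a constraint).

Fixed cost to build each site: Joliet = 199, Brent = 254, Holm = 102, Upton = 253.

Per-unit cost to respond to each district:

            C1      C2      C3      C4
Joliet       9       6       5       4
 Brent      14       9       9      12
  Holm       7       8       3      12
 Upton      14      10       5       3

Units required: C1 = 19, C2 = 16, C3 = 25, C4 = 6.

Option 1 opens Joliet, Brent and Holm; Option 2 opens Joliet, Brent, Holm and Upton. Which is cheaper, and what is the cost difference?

Option 1: {Joliet, Brent, Holm}: C1→Holm 7·19=133, C2→Joliet 6·16=96, C3→Holm 3·25=75, C4→Joliet 4·6=24. Service 328; fixed 555; total 883.
Option 2: {Joliet, Brent, Holm, Upton}: C1→Holm 7·19=133, C2→Joliet 6·16=96, C3→Holm 3·25=75, C4→Upton 3·6=18. Service 322; fixed 808; total 1130.
Difference: |883 − 1130| = 247.

Option 1 is cheaper by 247.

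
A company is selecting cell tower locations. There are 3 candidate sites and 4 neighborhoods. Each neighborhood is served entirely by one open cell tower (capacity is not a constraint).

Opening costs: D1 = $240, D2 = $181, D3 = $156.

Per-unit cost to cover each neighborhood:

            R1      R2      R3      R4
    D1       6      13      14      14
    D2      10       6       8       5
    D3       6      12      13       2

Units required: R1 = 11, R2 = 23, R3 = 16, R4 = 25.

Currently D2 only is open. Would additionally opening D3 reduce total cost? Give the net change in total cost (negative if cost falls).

Current service cost with {D2}: 501.
Adding D3: each neighborhood re-picks its cheapest; new service cost 382, saving 119.
Extra fixed cost: 156. Net change = 156 − 119 = 37.
(Totals: 682 → 719.)

No — net change +37 (cost rises by 37).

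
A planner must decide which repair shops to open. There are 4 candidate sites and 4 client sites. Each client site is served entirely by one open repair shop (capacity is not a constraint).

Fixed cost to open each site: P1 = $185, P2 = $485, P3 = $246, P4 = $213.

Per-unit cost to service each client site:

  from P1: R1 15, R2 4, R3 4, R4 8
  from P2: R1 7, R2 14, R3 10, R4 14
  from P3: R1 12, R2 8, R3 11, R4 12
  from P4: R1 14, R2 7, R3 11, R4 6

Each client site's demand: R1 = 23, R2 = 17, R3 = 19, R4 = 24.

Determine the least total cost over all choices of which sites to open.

For any fixed open set, each client site goes to its cheapest open site; total = fixed + service.
{P1}: R1→P1 15·23=345, R2→P1 4·17=68, R3→P1 4·19=76, R4→P1 8·24=192. Service 681; fixed 185; total 866.
{P4}: service 794 + fixed 213 = 1007
{P1, P4}: service 610 + fixed 398 = 1008
{P1, P2, P3, P4}: service 449 + fixed 1129 = 1578
No other subset beats 866.

Minimum total cost: 866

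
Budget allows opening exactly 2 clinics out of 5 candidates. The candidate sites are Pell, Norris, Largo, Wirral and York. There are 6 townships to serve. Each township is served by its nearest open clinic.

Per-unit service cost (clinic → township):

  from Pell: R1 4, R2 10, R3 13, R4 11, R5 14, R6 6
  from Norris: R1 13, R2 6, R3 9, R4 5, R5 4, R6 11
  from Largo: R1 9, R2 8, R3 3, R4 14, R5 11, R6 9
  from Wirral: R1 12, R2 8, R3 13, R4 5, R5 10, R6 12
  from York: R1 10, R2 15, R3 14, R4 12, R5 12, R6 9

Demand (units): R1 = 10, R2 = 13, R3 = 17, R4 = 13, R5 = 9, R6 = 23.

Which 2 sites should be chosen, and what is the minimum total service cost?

Choose Pell and Norris; total service cost 510.

With exactly 2 open, each township uses its cheapest among the chosen.
{Pell, Norris}: R1→Pell 4·10=40, R2→Norris 6·13=78, R3→Norris 9·17=153, R4→Norris 5·13=65, R5→Norris 4·9=36, R6→Pell 6·23=138. Service cost 510.
{Norris, Largo}: service cost 527
{Pell, Largo}: service cost 575
Among all 10 size-2 choices, {Pell, Norris} is lowest.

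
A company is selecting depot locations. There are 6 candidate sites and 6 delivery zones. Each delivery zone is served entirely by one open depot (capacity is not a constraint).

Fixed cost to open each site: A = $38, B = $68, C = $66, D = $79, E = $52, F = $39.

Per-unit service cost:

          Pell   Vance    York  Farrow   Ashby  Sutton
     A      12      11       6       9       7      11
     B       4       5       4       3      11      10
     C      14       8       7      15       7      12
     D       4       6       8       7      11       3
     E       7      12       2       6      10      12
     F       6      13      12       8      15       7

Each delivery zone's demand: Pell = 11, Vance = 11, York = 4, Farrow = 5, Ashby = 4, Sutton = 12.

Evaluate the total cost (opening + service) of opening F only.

Total cost: 480

Each delivery zone is assigned to its cheapest site among the open ones.
{F}: Pell→F 6·11=66, Vance→F 13·11=143, York→F 12·4=48, Farrow→F 8·5=40, Ashby→F 15·4=60, Sutton→F 7·12=84. Service 441; fixed 39; total 480.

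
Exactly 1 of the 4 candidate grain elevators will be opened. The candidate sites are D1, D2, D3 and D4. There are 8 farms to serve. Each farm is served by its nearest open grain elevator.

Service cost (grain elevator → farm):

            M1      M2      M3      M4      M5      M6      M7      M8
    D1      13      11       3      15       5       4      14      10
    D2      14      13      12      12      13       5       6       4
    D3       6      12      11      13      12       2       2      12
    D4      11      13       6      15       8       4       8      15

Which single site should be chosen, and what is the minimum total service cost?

With exactly 1 open, each farm uses its cheapest among the chosen.
{D3}: M1→D3 6, M2→D3 12, M3→D3 11, M4→D3 13, M5→D3 12, M6→D3 2, M7→D3 2, M8→D3 12. Service cost 70.
{D1}: service cost 75
{D2}: service cost 79
Among all 4 size-1 choices, {D3} is lowest.

Choose D3 only; total service cost 70.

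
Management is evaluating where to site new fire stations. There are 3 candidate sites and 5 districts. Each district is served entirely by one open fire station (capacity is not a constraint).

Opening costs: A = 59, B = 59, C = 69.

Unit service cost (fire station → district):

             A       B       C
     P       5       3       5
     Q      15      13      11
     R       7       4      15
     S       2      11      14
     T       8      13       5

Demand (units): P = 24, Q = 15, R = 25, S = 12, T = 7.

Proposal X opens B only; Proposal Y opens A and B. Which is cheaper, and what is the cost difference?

Proposal Y is cheaper by 84.

Proposal X: {B}: P→B 3·24=72, Q→B 13·15=195, R→B 4·25=100, S→B 11·12=132, T→B 13·7=91. Service 590; fixed 59; total 649.
Proposal Y: {A, B}: P→B 3·24=72, Q→B 13·15=195, R→B 4·25=100, S→A 2·12=24, T→A 8·7=56. Service 447; fixed 118; total 565.
Difference: |649 − 565| = 84.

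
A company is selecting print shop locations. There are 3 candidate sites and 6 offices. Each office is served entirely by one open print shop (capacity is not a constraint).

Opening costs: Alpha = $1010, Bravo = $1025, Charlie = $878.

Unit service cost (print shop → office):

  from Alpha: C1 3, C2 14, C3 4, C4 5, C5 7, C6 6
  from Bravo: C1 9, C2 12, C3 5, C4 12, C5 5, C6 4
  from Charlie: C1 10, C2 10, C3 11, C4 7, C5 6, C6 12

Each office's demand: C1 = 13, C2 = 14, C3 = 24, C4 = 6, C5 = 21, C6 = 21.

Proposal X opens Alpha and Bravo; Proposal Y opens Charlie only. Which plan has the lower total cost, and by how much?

Proposal X: {Alpha, Bravo}: C1→Alpha 3·13=39, C2→Bravo 12·14=168, C3→Alpha 4·24=96, C4→Alpha 5·6=30, C5→Bravo 5·21=105, C6→Bravo 4·21=84. Service 522; fixed 2035; total 2557.
Proposal Y: {Charlie}: C1→Charlie 10·13=130, C2→Charlie 10·14=140, C3→Charlie 11·24=264, C4→Charlie 7·6=42, C5→Charlie 6·21=126, C6→Charlie 12·21=252. Service 954; fixed 878; total 1832.
Difference: |2557 − 1832| = 725.

Proposal Y is cheaper by 725.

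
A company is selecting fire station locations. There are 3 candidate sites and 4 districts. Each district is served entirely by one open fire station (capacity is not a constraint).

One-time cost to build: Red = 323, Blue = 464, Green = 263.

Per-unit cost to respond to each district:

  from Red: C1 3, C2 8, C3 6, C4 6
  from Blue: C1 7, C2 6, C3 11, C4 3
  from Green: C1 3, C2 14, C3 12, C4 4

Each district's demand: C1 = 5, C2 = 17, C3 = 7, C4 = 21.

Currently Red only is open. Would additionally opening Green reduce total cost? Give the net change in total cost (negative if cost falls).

No — net change +221 (cost rises by 221).

Current service cost with {Red}: 319.
Adding Green: each district re-picks its cheapest; new service cost 277, saving 42.
Extra fixed cost: 263. Net change = 263 − 42 = 221.
(Totals: 642 → 863.)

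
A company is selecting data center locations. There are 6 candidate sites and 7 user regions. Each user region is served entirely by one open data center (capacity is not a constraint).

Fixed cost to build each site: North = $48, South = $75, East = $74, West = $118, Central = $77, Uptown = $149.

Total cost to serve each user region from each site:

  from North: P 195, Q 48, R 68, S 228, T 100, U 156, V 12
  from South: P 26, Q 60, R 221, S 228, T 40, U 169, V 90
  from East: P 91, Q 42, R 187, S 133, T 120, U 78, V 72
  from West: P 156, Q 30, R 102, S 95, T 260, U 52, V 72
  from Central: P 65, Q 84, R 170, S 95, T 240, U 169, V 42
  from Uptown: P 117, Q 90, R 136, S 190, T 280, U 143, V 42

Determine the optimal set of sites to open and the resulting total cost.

For any fixed open set, each user region goes to its cheapest open site; total = fixed + service.
{North, South, West}: P→South 26, Q→West 30, R→North 68, S→West 95, T→South 40, U→West 52, V→North 12. Service 323; fixed 241; total 564.
{North, South, East}: service 399 + fixed 197 = 596
{South, West}: P→South 26, Q→West 30, R→West 102, S→West 95, T→South 40, U→West 52, V→West 72. Service 417; fixed 193; total 610.
{North, South, East, West, Central, Uptown}: P→South 26, Q→West 30, R→North 68, S→West 95, T→South 40, U→West 52, V→North 12. Service 323; fixed 541; total 864.
No other subset beats 564.

Open North, South and West; minimum total cost 564.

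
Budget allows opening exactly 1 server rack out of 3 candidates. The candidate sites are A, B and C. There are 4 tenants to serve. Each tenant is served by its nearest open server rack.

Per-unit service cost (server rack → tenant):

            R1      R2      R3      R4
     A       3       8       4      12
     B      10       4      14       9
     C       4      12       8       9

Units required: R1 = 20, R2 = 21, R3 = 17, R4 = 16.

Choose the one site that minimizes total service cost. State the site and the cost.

With exactly 1 open, each tenant uses its cheapest among the chosen.
{A}: R1→A 3·20=60, R2→A 8·21=168, R3→A 4·17=68, R4→A 12·16=192. Service cost 488.
{C}: service cost 612
{B}: service cost 666
Among all 3 size-1 choices, {A} is lowest.

Choose A only; total service cost 488.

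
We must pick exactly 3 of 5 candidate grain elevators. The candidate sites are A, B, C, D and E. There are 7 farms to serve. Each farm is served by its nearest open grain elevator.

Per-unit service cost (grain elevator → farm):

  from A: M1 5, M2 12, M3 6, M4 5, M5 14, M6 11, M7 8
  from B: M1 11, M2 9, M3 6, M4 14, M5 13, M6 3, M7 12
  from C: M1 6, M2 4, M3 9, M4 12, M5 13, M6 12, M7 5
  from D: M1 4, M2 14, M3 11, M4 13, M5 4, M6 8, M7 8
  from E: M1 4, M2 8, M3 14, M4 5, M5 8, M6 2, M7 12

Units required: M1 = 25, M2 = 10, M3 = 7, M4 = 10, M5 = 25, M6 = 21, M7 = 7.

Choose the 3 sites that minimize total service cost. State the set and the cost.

Choose C, D and E; total service cost 430.

With exactly 3 open, each farm uses its cheapest among the chosen.
{C, D, E}: M1→D 4·25=100, M2→C 4·10=40, M3→C 9·7=63, M4→E 5·10=50, M5→D 4·25=100, M6→E 2·21=42, M7→C 5·7=35. Service cost 430.
{A, D, E}: service cost 470
{B, D, E}: service cost 470
Among all 10 size-3 choices, {C, D, E} is lowest.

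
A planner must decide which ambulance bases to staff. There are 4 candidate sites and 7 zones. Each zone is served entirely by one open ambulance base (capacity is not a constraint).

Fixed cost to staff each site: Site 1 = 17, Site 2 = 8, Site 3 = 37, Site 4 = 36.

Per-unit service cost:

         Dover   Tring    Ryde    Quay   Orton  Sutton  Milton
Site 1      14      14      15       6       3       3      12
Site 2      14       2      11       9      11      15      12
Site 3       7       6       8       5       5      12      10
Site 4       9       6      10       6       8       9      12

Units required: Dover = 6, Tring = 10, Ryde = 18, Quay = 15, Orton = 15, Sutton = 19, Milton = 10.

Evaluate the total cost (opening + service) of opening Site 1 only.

Total cost: 823

Each zone is assigned to its cheapest site among the open ones.
{Site 1}: Dover→Site 1 14·6=84, Tring→Site 1 14·10=140, Ryde→Site 1 15·18=270, Quay→Site 1 6·15=90, Orton→Site 1 3·15=45, Sutton→Site 1 3·19=57, Milton→Site 1 12·10=120. Service 806; fixed 17; total 823.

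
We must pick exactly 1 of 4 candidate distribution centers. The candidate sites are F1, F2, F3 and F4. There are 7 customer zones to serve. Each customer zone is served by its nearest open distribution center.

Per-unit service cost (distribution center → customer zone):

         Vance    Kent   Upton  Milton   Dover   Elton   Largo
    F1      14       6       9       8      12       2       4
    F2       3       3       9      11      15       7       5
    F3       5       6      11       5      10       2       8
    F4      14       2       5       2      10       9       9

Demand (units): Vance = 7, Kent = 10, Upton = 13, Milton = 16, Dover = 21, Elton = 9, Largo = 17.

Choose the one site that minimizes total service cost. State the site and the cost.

With exactly 1 open, each customer zone uses its cheapest among the chosen.
{F4}: Vance→F4 14·7=98, Kent→F4 2·10=20, Upton→F4 5·13=65, Milton→F4 2·16=32, Dover→F4 10·21=210, Elton→F4 9·9=81, Largo→F4 9·17=153. Service cost 659.
{F3}: service cost 682
{F1}: service cost 741
Among all 4 size-1 choices, {F4} is lowest.

Choose F4 only; total service cost 659.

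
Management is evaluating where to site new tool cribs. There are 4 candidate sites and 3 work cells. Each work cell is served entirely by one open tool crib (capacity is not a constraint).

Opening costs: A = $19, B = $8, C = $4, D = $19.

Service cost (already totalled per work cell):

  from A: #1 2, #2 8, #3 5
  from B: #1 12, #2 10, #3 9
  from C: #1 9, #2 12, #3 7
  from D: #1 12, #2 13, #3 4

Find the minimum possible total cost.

For any fixed open set, each work cell goes to its cheapest open site; total = fixed + service.
{C}: #1→C 9, #2→C 12, #3→C 7. Service 28; fixed 4; total 32.
{A}: #1→A 2, #2→A 8, #3→A 5. Service 15; fixed 19; total 34.
{A, C}: #1→A 2, #2→A 8, #3→A 5. Service 15; fixed 23; total 38.
{A, B, C, D}: service 14 + fixed 50 = 64
No other subset beats 32.

Minimum total cost: 32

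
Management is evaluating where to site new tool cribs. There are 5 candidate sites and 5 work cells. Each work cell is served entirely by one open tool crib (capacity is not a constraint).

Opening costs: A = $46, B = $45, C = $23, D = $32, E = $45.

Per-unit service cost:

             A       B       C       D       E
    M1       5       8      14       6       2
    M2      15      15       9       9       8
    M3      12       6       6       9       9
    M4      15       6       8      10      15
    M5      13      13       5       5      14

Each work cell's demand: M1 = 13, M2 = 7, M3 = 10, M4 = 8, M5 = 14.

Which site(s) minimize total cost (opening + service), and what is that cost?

For any fixed open set, each work cell goes to its cheapest open site; total = fixed + service.
{C, E}: M1→E 2·13=26, M2→E 8·7=56, M3→C 6·10=60, M4→C 8·8=64, M5→C 5·14=70. Service 276; fixed 68; total 344.
{B, C, E}: service 260 + fixed 113 = 373
{C, D, E}: service 276 + fixed 100 = 376
{A, B, C, D, E}: service 260 + fixed 191 = 451
No other subset beats 344.

Open C and E; minimum total cost 344.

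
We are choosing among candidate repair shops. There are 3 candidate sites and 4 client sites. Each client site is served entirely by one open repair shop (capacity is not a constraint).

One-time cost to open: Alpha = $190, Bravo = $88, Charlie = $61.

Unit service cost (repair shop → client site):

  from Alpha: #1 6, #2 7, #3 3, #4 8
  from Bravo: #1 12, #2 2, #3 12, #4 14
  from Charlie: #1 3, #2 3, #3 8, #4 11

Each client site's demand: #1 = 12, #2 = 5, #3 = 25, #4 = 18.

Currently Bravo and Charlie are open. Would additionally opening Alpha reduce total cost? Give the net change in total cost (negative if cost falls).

Current service cost with {Bravo, Charlie}: 444.
Adding Alpha: each client site re-picks its cheapest; new service cost 265, saving 179.
Extra fixed cost: 190. Net change = 190 − 179 = 11.
(Totals: 593 → 604.)

No — net change +11 (cost rises by 11).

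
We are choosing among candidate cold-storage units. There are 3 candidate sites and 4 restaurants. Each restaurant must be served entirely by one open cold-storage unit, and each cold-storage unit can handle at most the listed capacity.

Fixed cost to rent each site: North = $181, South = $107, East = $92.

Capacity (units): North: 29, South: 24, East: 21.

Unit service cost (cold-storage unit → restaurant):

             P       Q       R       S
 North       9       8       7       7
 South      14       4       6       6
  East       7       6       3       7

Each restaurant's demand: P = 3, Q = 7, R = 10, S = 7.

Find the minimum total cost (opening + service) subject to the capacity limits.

Open {South, East}: P→East 7·3=21, Q→South 4·7=28, R→East 3·10=30, S→South 6·7=42.
Loads: South carries 14/24, East carries 13/21. Service 121; fixed 199; total 320.
Next best feasible plan costs 327.

Minimum total cost: 320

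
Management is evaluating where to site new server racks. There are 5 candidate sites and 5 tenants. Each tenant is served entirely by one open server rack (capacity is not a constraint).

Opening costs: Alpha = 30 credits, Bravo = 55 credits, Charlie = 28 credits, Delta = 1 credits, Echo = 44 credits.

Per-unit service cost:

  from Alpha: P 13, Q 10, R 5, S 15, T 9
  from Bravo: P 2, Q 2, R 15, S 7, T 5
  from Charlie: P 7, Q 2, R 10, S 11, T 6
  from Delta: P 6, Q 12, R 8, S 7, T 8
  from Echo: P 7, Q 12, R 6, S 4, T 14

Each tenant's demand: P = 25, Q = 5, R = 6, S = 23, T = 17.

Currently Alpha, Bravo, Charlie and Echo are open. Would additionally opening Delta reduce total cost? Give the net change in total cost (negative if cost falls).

No — net change +1 (cost rises by 1).

Current service cost with {Alpha, Bravo, Charlie, Echo}: 267.
Adding Delta: each tenant re-picks its cheapest; new service cost 267, saving 0.
Extra fixed cost: 1. Net change = 1 − 0 = 1.
(Totals: 424 → 425.)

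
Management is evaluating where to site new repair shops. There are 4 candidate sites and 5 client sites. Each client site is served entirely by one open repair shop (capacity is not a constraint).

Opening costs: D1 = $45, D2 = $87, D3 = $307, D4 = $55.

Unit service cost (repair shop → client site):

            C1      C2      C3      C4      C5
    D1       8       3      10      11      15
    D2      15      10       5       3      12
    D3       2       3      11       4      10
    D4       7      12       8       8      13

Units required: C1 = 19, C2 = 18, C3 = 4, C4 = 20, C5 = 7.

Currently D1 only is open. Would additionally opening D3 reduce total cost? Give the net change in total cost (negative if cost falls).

Current service cost with {D1}: 571.
Adding D3: each client site re-picks its cheapest; new service cost 282, saving 289.
Extra fixed cost: 307. Net change = 307 − 289 = 18.
(Totals: 616 → 634.)

No — net change +18 (cost rises by 18).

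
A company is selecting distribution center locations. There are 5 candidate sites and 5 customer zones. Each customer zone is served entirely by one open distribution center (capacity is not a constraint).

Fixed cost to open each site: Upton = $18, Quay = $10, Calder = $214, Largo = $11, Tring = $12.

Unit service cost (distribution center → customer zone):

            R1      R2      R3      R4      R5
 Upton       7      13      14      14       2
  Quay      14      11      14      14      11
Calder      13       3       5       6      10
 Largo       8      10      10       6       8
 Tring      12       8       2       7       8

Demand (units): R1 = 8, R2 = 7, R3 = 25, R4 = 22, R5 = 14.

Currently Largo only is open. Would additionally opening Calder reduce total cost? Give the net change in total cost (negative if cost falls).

Current service cost with {Largo}: 628.
Adding Calder: each customer zone re-picks its cheapest; new service cost 454, saving 174.
Extra fixed cost: 214. Net change = 214 − 174 = 40.
(Totals: 639 → 679.)

No — net change +40 (cost rises by 40).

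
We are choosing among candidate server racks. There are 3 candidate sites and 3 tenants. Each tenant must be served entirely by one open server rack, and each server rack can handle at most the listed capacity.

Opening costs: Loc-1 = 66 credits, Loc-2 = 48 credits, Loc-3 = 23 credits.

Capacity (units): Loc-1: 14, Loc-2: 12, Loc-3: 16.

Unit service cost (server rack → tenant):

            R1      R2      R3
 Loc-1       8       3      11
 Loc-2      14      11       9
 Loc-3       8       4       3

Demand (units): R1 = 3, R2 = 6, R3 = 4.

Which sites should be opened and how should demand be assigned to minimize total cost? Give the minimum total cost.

Minimum total cost: 83

Open {Loc-3}: R1→Loc-3 8·3=24, R2→Loc-3 4·6=24, R3→Loc-3 3·4=12.
Loads: Loc-3 carries 13/16. Service 60; fixed 23; total 83.
Next best feasible plan costs 131.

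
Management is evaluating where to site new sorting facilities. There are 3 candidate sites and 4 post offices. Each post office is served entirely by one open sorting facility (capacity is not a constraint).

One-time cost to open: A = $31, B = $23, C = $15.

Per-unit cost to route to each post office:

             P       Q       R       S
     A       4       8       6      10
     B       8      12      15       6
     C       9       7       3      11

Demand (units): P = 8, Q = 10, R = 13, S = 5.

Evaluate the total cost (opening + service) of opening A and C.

Total cost: 237

Each post office is assigned to its cheapest site among the open ones.
{A, C}: P→A 4·8=32, Q→C 7·10=70, R→C 3·13=39, S→A 10·5=50. Service 191; fixed 46; total 237.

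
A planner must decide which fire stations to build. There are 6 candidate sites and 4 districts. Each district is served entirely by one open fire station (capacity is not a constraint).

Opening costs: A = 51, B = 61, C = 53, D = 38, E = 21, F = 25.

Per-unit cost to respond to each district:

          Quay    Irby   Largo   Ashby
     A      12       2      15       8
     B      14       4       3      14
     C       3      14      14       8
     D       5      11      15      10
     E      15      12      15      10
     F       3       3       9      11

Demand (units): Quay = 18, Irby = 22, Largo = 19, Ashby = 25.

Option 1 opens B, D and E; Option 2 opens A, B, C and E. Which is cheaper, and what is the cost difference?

Option 2 is cheaper by 64.

Option 1: {B, D, E}: Quay→D 5·18=90, Irby→B 4·22=88, Largo→B 3·19=57, Ashby→D 10·25=250. Service 485; fixed 120; total 605.
Option 2: {A, B, C, E}: Quay→C 3·18=54, Irby→A 2·22=44, Largo→B 3·19=57, Ashby→A 8·25=200. Service 355; fixed 186; total 541.
Difference: |605 − 541| = 64.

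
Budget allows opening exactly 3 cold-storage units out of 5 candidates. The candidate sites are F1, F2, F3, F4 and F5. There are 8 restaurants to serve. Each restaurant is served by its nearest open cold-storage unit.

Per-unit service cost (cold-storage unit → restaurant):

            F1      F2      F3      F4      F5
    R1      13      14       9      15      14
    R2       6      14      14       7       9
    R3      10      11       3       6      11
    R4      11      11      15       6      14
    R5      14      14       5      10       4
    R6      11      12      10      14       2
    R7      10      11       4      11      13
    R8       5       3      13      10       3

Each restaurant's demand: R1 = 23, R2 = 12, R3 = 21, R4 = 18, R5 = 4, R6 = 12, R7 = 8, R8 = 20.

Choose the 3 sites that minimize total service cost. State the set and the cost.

With exactly 3 open, each restaurant uses its cheapest among the chosen.
{F3, F4, F5}: R1→F3 9·23=207, R2→F4 7·12=84, R3→F3 3·21=63, R4→F4 6·18=108, R5→F5 4·4=16, R6→F5 2·12=24, R7→F3 4·8=32, R8→F5 3·20=60. Service cost 594.
{F1, F3, F5}: service cost 672
{F2, F3, F4}: service cost 694
Among all 10 size-3 choices, {F3, F4, F5} is lowest.

Choose F3, F4 and F5; total service cost 594.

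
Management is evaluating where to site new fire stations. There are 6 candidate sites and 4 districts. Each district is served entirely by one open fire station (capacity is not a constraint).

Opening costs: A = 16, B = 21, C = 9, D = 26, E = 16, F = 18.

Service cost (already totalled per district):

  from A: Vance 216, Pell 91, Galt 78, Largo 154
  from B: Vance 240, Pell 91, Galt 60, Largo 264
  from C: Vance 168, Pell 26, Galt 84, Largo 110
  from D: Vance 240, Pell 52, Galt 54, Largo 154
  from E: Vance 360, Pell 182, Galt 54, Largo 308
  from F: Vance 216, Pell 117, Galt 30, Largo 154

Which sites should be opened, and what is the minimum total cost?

Open C and F; minimum total cost 361.

For any fixed open set, each district goes to its cheapest open site; total = fixed + service.
{C, F}: Vance→C 168, Pell→C 26, Galt→F 30, Largo→C 110. Service 334; fixed 27; total 361.
{A, C, F}: service 334 + fixed 43 = 377
{C, E, F}: Vance→C 168, Pell→C 26, Galt→F 30, Largo→C 110. Service 334; fixed 43; total 377.
{A, B, C, D, E, F}: Vance→C 168, Pell→C 26, Galt→F 30, Largo→C 110. Service 334; fixed 106; total 440.
No other subset beats 361.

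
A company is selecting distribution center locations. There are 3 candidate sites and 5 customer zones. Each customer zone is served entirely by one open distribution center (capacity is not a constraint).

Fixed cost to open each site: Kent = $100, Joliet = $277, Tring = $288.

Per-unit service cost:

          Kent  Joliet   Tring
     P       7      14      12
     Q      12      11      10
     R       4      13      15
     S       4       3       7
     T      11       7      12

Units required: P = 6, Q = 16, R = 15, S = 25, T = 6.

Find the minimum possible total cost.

Minimum total cost: 560

For any fixed open set, each customer zone goes to its cheapest open site; total = fixed + service.
{Kent}: P→Kent 7·6=42, Q→Kent 12·16=192, R→Kent 4·15=60, S→Kent 4·25=100, T→Kent 11·6=66. Service 460; fixed 100; total 560.
{Kent, Joliet}: P→Kent 7·6=42, Q→Joliet 11·16=176, R→Kent 4·15=60, S→Joliet 3·25=75, T→Joliet 7·6=42. Service 395; fixed 377; total 772.
{Kent, Tring}: service 428 + fixed 388 = 816
{Kent, Joliet, Tring}: service 379 + fixed 665 = 1044
(All 7 nonempty subsets were checked; Kent only is lowest.)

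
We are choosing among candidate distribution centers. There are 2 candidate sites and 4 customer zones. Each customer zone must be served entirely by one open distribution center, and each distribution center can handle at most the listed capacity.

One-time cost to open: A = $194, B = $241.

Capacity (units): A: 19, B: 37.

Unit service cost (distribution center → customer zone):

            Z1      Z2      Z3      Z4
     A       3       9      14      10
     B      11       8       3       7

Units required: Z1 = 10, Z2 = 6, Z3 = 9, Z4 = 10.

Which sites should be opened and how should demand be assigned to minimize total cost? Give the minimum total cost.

Open {B}: Z1→B 11·10=110, Z2→B 8·6=48, Z3→B 3·9=27, Z4→B 7·10=70.
Loads: B carries 35/37. Service 255; fixed 241; total 496.
Next best feasible plan costs 610.

Minimum total cost: 496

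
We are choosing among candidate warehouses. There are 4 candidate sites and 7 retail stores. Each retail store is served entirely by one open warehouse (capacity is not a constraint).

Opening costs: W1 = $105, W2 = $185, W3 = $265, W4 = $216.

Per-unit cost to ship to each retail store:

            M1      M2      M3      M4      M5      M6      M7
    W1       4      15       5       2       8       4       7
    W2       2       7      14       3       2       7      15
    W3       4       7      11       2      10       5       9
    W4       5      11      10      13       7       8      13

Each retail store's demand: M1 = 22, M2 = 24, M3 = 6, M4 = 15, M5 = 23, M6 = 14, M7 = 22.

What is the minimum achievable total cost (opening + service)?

For any fixed open set, each retail store goes to its cheapest open site; total = fixed + service.
{W1, W2}: M1→W2 2·22=44, M2→W2 7·24=168, M3→W1 5·6=30, M4→W1 2·15=30, M5→W2 2·23=46, M6→W1 4·14=56, M7→W1 7·22=154. Service 528; fixed 290; total 818.
{W2}: service 815 + fixed 185 = 1000
{W1}: M1→W1 4·22=88, M2→W1 15·24=360, M3→W1 5·6=30, M4→W1 2·15=30, M5→W1 8·23=184, M6→W1 4·14=56, M7→W1 7·22=154. Service 902; fixed 105; total 1007.
{W1, W2, W3, W4}: M1→W2 2·22=44, M2→W2 7·24=168, M3→W1 5·6=30, M4→W1 2·15=30, M5→W2 2·23=46, M6→W1 4·14=56, M7→W1 7·22=154. Service 528; fixed 771; total 1299.
No other subset beats 818.

Minimum total cost: 818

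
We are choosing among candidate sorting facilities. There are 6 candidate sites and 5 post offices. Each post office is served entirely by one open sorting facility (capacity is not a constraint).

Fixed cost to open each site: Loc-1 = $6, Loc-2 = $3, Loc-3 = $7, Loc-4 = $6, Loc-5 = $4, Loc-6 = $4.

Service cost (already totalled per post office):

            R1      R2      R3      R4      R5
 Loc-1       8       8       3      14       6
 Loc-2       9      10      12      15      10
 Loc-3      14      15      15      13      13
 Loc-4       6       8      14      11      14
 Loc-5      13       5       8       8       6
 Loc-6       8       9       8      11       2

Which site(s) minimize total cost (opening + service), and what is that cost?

Open Loc-5 and Loc-6; minimum total cost 39.

For any fixed open set, each post office goes to its cheapest open site; total = fixed + service.
{Loc-5, Loc-6}: R1→Loc-6 8, R2→Loc-5 5, R3→Loc-5 8, R4→Loc-5 8, R5→Loc-6 2. Service 31; fixed 8; total 39.
{Loc-1, Loc-5}: service 30 + fixed 10 = 40
{Loc-1, Loc-5, Loc-6}: service 26 + fixed 14 = 40
{Loc-1, Loc-2, Loc-3, Loc-4, Loc-5, Loc-6}: service 24 + fixed 30 = 54
No other subset beats 39.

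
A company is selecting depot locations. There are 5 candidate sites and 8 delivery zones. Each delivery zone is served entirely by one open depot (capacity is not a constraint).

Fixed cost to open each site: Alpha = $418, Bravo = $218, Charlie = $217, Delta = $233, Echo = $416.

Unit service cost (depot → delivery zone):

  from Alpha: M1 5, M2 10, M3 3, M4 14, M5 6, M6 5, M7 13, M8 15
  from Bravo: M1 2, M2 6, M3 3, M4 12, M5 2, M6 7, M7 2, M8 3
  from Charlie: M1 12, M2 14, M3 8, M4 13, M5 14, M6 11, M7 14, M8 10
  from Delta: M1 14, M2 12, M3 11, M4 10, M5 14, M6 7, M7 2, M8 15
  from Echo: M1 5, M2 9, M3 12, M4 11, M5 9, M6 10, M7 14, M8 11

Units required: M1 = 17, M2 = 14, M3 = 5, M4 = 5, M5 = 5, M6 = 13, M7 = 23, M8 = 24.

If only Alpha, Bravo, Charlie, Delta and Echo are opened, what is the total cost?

Total cost: 1878

Each delivery zone is assigned to its cheapest site among the open ones.
{Alpha, Bravo, Charlie, Delta, Echo}: M1→Bravo 2·17=34, M2→Bravo 6·14=84, M3→Alpha 3·5=15, M4→Delta 10·5=50, M5→Bravo 2·5=10, M6→Alpha 5·13=65, M7→Bravo 2·23=46, M8→Bravo 3·24=72. Service 376; fixed 1502; total 1878.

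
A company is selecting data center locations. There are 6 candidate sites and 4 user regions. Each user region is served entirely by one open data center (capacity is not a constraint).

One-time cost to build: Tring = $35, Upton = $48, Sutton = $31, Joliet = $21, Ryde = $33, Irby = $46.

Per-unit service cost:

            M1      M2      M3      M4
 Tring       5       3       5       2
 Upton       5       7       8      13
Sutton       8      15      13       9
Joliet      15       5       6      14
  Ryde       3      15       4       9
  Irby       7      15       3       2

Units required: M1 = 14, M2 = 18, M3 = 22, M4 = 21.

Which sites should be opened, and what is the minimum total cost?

Open Tring and Ryde; minimum total cost 294.

For any fixed open set, each user region goes to its cheapest open site; total = fixed + service.
{Tring, Ryde}: M1→Ryde 3·14=42, M2→Tring 3·18=54, M3→Ryde 4·22=88, M4→Tring 2·21=42. Service 226; fixed 68; total 294.
{Tring}: service 276 + fixed 35 = 311
{Tring, Irby}: service 232 + fixed 81 = 313
{Tring, Upton, Sutton, Joliet, Ryde, Irby}: M1→Ryde 3·14=42, M2→Tring 3·18=54, M3→Irby 3·22=66, M4→Tring 2·21=42. Service 204; fixed 214; total 418.
No other subset beats 294.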